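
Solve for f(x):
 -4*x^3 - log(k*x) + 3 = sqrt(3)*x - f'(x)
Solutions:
 f(x) = C1 + x^4 + sqrt(3)*x^2/2 + x*log(k*x) - 4*x


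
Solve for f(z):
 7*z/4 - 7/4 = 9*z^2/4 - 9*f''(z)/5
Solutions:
 f(z) = C1 + C2*z + 5*z^4/48 - 35*z^3/216 + 35*z^2/72


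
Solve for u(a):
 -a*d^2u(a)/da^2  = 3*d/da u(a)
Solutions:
 u(a) = C1 + C2/a^2


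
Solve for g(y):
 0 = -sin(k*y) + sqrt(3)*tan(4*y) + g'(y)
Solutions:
 g(y) = C1 + Piecewise((-cos(k*y)/k, Ne(k, 0)), (0, True)) + sqrt(3)*log(cos(4*y))/4


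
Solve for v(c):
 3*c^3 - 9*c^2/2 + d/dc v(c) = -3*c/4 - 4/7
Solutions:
 v(c) = C1 - 3*c^4/4 + 3*c^3/2 - 3*c^2/8 - 4*c/7


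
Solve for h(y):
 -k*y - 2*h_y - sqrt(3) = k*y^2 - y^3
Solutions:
 h(y) = C1 - k*y^3/6 - k*y^2/4 + y^4/8 - sqrt(3)*y/2


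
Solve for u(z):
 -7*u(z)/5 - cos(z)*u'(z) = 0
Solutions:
 u(z) = C1*(sin(z) - 1)^(7/10)/(sin(z) + 1)^(7/10)


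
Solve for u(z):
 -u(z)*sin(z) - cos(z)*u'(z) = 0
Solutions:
 u(z) = C1*cos(z)


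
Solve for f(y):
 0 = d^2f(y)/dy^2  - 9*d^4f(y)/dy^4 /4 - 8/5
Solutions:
 f(y) = C1 + C2*y + C3*exp(-2*y/3) + C4*exp(2*y/3) + 4*y^2/5


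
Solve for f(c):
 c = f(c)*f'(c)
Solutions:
 f(c) = -sqrt(C1 + c^2)
 f(c) = sqrt(C1 + c^2)


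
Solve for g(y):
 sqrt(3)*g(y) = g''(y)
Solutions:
 g(y) = C1*exp(-3^(1/4)*y) + C2*exp(3^(1/4)*y)


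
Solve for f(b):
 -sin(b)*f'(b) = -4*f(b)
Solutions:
 f(b) = C1*(cos(b)^2 - 2*cos(b) + 1)/(cos(b)^2 + 2*cos(b) + 1)


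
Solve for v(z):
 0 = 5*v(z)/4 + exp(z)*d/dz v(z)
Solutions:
 v(z) = C1*exp(5*exp(-z)/4)


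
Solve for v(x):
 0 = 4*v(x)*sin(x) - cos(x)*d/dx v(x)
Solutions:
 v(x) = C1/cos(x)^4


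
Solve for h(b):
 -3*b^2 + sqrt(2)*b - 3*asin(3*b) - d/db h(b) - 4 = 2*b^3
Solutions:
 h(b) = C1 - b^4/2 - b^3 + sqrt(2)*b^2/2 - 3*b*asin(3*b) - 4*b - sqrt(1 - 9*b^2)


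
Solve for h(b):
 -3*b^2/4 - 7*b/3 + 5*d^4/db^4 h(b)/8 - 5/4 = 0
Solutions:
 h(b) = C1 + C2*b + C3*b^2 + C4*b^3 + b^6/300 + 7*b^5/225 + b^4/12


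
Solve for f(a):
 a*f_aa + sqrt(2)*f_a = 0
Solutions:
 f(a) = C1 + C2*a^(1 - sqrt(2))


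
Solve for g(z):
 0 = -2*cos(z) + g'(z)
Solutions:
 g(z) = C1 + 2*sin(z)


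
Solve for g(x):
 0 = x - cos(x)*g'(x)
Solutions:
 g(x) = C1 + Integral(x/cos(x), x)


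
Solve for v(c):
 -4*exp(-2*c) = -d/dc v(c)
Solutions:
 v(c) = C1 - 2*exp(-2*c)


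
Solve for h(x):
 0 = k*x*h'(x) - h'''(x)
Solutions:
 h(x) = C1 + Integral(C2*airyai(k^(1/3)*x) + C3*airybi(k^(1/3)*x), x)


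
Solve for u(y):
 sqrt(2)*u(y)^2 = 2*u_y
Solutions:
 u(y) = -2/(C1 + sqrt(2)*y)


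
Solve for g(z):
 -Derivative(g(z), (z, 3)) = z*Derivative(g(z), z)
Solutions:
 g(z) = C1 + Integral(C2*airyai(-z) + C3*airybi(-z), z)


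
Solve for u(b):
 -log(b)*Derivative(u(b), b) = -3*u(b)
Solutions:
 u(b) = C1*exp(3*li(b))


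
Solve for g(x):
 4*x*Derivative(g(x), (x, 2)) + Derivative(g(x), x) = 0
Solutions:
 g(x) = C1 + C2*x^(3/4)


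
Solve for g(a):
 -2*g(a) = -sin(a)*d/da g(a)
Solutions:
 g(a) = C1*(cos(a) - 1)/(cos(a) + 1)


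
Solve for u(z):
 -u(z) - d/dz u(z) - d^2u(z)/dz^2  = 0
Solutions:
 u(z) = (C1*sin(sqrt(3)*z/2) + C2*cos(sqrt(3)*z/2))*exp(-z/2)


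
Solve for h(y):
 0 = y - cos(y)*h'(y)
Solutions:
 h(y) = C1 + Integral(y/cos(y), y)


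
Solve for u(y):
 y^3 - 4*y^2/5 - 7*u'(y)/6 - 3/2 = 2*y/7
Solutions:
 u(y) = C1 + 3*y^4/14 - 8*y^3/35 - 6*y^2/49 - 9*y/7


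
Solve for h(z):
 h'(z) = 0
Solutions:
 h(z) = C1


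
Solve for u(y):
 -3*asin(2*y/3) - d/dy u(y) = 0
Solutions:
 u(y) = C1 - 3*y*asin(2*y/3) - 3*sqrt(9 - 4*y^2)/2


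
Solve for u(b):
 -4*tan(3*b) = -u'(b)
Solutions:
 u(b) = C1 - 4*log(cos(3*b))/3


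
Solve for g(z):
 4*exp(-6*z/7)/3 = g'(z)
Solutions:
 g(z) = C1 - 14*exp(-6*z/7)/9


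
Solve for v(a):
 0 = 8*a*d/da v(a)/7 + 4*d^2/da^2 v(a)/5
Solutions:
 v(a) = C1 + C2*erf(sqrt(35)*a/7)


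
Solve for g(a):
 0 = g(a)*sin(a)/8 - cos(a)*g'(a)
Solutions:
 g(a) = C1/cos(a)^(1/8)


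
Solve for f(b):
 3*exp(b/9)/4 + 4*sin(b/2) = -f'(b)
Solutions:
 f(b) = C1 - 27*exp(b/9)/4 + 8*cos(b/2)


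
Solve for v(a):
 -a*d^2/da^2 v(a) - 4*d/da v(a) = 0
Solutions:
 v(a) = C1 + C2/a^3


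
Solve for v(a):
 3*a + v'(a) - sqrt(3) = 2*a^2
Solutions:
 v(a) = C1 + 2*a^3/3 - 3*a^2/2 + sqrt(3)*a


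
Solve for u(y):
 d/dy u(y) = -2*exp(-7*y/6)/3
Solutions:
 u(y) = C1 + 4*exp(-7*y/6)/7


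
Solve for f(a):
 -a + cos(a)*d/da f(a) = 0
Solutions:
 f(a) = C1 + Integral(a/cos(a), a)


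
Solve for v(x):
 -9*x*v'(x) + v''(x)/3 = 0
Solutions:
 v(x) = C1 + C2*erfi(3*sqrt(6)*x/2)


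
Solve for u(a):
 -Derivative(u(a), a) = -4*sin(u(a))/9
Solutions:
 -4*a/9 + log(cos(u(a)) - 1)/2 - log(cos(u(a)) + 1)/2 = C1


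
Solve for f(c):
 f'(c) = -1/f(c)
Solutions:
 f(c) = -sqrt(C1 - 2*c)
 f(c) = sqrt(C1 - 2*c)


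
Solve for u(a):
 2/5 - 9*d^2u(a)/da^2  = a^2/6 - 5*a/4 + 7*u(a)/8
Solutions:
 u(a) = C1*sin(sqrt(14)*a/12) + C2*cos(sqrt(14)*a/12) - 4*a^2/21 + 10*a/7 + 1072/245


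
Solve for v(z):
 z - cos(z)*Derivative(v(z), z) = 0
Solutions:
 v(z) = C1 + Integral(z/cos(z), z)


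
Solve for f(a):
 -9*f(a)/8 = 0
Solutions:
 f(a) = 0


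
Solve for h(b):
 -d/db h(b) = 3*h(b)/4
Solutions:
 h(b) = C1*exp(-3*b/4)


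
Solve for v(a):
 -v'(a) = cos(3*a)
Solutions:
 v(a) = C1 - sin(3*a)/3


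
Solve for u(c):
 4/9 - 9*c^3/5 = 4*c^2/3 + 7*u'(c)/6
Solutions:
 u(c) = C1 - 27*c^4/70 - 8*c^3/21 + 8*c/21


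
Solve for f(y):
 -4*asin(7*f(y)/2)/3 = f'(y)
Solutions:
 Integral(1/asin(7*_y/2), (_y, f(y))) = C1 - 4*y/3


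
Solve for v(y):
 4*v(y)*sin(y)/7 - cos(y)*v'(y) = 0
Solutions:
 v(y) = C1/cos(y)^(4/7)


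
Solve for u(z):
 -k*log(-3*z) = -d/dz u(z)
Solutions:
 u(z) = C1 + k*z*log(-z) + k*z*(-1 + log(3))


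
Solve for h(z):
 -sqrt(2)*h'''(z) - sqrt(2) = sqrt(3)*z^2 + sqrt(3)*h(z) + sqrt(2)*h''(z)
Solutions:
 h(z) = C1*exp(z*(-2 + (1 + 27*sqrt(6)/4 + sqrt(-4 + (4 + 27*sqrt(6))^2/4)/2)^(-1/3) + (1 + 27*sqrt(6)/4 + sqrt(-4 + (4 + 27*sqrt(6))^2/4)/2)^(1/3))/6)*sin(sqrt(3)*z*(-(1 + 27*sqrt(6)/4 + sqrt(-4 + (2 + 27*sqrt(6)/2)^2)/2)^(1/3) + (1 + 27*sqrt(6)/4 + sqrt(-4 + (2 + 27*sqrt(6)/2)^2)/2)^(-1/3))/6) + C2*exp(z*(-2 + (1 + 27*sqrt(6)/4 + sqrt(-4 + (4 + 27*sqrt(6))^2/4)/2)^(-1/3) + (1 + 27*sqrt(6)/4 + sqrt(-4 + (4 + 27*sqrt(6))^2/4)/2)^(1/3))/6)*cos(sqrt(3)*z*(-(1 + 27*sqrt(6)/4 + sqrt(-4 + (2 + 27*sqrt(6)/2)^2)/2)^(1/3) + (1 + 27*sqrt(6)/4 + sqrt(-4 + (2 + 27*sqrt(6)/2)^2)/2)^(-1/3))/6) + C3*exp(-z*((1 + 27*sqrt(6)/4 + sqrt(-4 + (4 + 27*sqrt(6))^2/4)/2)^(-1/3) + 1 + (1 + 27*sqrt(6)/4 + sqrt(-4 + (4 + 27*sqrt(6))^2/4)/2)^(1/3))/3) - z^2 + sqrt(6)/3


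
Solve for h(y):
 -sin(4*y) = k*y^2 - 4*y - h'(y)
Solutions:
 h(y) = C1 + k*y^3/3 - 2*y^2 - cos(4*y)/4


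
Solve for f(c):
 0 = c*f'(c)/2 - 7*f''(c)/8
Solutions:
 f(c) = C1 + C2*erfi(sqrt(14)*c/7)


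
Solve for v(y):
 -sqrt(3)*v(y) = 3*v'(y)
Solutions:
 v(y) = C1*exp(-sqrt(3)*y/3)


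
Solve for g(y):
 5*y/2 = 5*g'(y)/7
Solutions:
 g(y) = C1 + 7*y^2/4


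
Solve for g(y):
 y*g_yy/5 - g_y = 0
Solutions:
 g(y) = C1 + C2*y^6


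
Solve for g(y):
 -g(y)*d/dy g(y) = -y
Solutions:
 g(y) = -sqrt(C1 + y^2)
 g(y) = sqrt(C1 + y^2)


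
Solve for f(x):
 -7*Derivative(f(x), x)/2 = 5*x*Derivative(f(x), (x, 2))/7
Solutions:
 f(x) = C1 + C2/x^(39/10)


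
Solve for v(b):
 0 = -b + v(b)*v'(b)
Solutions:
 v(b) = -sqrt(C1 + b^2)
 v(b) = sqrt(C1 + b^2)


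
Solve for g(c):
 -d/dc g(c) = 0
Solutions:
 g(c) = C1


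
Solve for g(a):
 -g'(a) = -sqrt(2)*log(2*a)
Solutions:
 g(a) = C1 + sqrt(2)*a*log(a) - sqrt(2)*a + sqrt(2)*a*log(2)


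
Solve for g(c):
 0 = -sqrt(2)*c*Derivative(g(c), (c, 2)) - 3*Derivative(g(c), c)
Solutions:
 g(c) = C1 + C2*c^(1 - 3*sqrt(2)/2)


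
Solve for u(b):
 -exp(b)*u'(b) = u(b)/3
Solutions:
 u(b) = C1*exp(exp(-b)/3)


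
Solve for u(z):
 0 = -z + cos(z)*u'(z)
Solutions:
 u(z) = C1 + Integral(z/cos(z), z)


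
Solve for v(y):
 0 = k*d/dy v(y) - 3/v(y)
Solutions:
 v(y) = -sqrt(C1 + 6*y/k)
 v(y) = sqrt(C1 + 6*y/k)


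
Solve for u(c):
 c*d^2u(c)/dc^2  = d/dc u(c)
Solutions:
 u(c) = C1 + C2*c^2


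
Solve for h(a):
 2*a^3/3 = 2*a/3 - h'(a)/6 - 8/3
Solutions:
 h(a) = C1 - a^4 + 2*a^2 - 16*a


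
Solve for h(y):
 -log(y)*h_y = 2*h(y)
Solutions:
 h(y) = C1*exp(-2*li(y))


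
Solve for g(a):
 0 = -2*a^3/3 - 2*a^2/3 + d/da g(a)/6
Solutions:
 g(a) = C1 + a^4 + 4*a^3/3


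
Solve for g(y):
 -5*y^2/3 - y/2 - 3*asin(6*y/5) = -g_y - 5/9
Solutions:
 g(y) = C1 + 5*y^3/9 + y^2/4 + 3*y*asin(6*y/5) - 5*y/9 + sqrt(25 - 36*y^2)/2


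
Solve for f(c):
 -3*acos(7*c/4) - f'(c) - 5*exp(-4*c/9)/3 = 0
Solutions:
 f(c) = C1 - 3*c*acos(7*c/4) + 3*sqrt(16 - 49*c^2)/7 + 15*exp(-4*c/9)/4


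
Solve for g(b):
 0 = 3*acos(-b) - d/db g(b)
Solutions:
 g(b) = C1 + 3*b*acos(-b) + 3*sqrt(1 - b^2)


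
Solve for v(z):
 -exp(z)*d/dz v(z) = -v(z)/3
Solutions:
 v(z) = C1*exp(-exp(-z)/3)


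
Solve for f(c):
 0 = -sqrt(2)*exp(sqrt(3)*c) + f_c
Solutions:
 f(c) = C1 + sqrt(6)*exp(sqrt(3)*c)/3


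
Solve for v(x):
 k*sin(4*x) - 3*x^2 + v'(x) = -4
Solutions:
 v(x) = C1 + k*cos(4*x)/4 + x^3 - 4*x


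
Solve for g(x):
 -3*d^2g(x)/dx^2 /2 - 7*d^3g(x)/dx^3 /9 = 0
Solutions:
 g(x) = C1 + C2*x + C3*exp(-27*x/14)


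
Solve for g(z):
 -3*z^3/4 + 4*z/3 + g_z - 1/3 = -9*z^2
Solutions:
 g(z) = C1 + 3*z^4/16 - 3*z^3 - 2*z^2/3 + z/3


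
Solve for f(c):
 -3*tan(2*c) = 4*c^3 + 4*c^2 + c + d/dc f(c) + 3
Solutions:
 f(c) = C1 - c^4 - 4*c^3/3 - c^2/2 - 3*c + 3*log(cos(2*c))/2


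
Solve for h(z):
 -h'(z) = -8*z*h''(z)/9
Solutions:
 h(z) = C1 + C2*z^(17/8)


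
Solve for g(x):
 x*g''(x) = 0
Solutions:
 g(x) = C1 + C2*x


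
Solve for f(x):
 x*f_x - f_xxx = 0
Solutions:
 f(x) = C1 + Integral(C2*airyai(x) + C3*airybi(x), x)


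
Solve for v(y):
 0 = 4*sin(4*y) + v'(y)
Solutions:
 v(y) = C1 + cos(4*y)


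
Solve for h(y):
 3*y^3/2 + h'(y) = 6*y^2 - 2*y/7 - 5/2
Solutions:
 h(y) = C1 - 3*y^4/8 + 2*y^3 - y^2/7 - 5*y/2


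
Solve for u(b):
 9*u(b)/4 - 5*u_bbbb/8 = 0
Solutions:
 u(b) = C1*exp(-2^(1/4)*sqrt(3)*5^(3/4)*b/5) + C2*exp(2^(1/4)*sqrt(3)*5^(3/4)*b/5) + C3*sin(2^(1/4)*sqrt(3)*5^(3/4)*b/5) + C4*cos(2^(1/4)*sqrt(3)*5^(3/4)*b/5)


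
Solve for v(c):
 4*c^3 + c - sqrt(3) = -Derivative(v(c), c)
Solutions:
 v(c) = C1 - c^4 - c^2/2 + sqrt(3)*c


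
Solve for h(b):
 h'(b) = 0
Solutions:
 h(b) = C1


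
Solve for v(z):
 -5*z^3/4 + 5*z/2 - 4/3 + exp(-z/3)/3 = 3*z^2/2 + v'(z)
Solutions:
 v(z) = C1 - 5*z^4/16 - z^3/2 + 5*z^2/4 - 4*z/3 - 1/exp(z)^(1/3)


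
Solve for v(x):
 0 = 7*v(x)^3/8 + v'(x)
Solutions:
 v(x) = -2*sqrt(-1/(C1 - 7*x))
 v(x) = 2*sqrt(-1/(C1 - 7*x))


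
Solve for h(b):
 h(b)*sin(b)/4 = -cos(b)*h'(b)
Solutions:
 h(b) = C1*cos(b)^(1/4)


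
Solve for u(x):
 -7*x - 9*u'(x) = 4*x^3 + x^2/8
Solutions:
 u(x) = C1 - x^4/9 - x^3/216 - 7*x^2/18


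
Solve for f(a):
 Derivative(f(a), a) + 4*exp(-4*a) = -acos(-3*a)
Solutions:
 f(a) = C1 - a*acos(-3*a) - sqrt(1 - 9*a^2)/3 + exp(-4*a)


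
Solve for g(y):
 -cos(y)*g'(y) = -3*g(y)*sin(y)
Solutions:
 g(y) = C1/cos(y)^3


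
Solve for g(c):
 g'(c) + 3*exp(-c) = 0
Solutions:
 g(c) = C1 + 3*exp(-c)


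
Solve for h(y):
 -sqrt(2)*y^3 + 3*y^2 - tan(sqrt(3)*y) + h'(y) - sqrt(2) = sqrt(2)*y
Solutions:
 h(y) = C1 + sqrt(2)*y^4/4 - y^3 + sqrt(2)*y^2/2 + sqrt(2)*y - sqrt(3)*log(cos(sqrt(3)*y))/3


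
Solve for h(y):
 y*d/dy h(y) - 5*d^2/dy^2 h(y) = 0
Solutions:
 h(y) = C1 + C2*erfi(sqrt(10)*y/10)


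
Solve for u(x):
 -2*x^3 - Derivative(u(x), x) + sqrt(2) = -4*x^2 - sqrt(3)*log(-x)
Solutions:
 u(x) = C1 - x^4/2 + 4*x^3/3 + sqrt(3)*x*log(-x) + x*(-sqrt(3) + sqrt(2))


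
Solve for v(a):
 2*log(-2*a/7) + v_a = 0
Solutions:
 v(a) = C1 - 2*a*log(-a) + 2*a*(-log(2) + 1 + log(7))


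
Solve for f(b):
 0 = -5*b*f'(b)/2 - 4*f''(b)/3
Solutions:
 f(b) = C1 + C2*erf(sqrt(15)*b/4)


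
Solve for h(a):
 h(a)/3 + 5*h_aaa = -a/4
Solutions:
 h(a) = C3*exp(-15^(2/3)*a/15) - 3*a/4 + (C1*sin(3^(1/6)*5^(2/3)*a/10) + C2*cos(3^(1/6)*5^(2/3)*a/10))*exp(15^(2/3)*a/30)


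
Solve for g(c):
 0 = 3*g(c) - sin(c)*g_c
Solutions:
 g(c) = C1*(cos(c) - 1)^(3/2)/(cos(c) + 1)^(3/2)


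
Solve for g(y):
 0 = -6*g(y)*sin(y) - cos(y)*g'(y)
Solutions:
 g(y) = C1*cos(y)^6


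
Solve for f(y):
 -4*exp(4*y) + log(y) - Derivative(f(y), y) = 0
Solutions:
 f(y) = C1 + y*log(y) - y - exp(4*y)


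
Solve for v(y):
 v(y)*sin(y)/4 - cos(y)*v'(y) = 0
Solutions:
 v(y) = C1/cos(y)^(1/4)


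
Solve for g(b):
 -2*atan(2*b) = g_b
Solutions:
 g(b) = C1 - 2*b*atan(2*b) + log(4*b^2 + 1)/2


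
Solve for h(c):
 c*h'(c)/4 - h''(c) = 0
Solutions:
 h(c) = C1 + C2*erfi(sqrt(2)*c/4)


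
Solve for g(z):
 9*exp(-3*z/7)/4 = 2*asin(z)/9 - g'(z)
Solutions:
 g(z) = C1 + 2*z*asin(z)/9 + 2*sqrt(1 - z^2)/9 + 21*exp(-3*z/7)/4


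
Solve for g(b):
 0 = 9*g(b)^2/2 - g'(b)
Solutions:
 g(b) = -2/(C1 + 9*b)


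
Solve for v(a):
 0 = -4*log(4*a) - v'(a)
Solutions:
 v(a) = C1 - 4*a*log(a) - a*log(256) + 4*a


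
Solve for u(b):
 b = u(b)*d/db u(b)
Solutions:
 u(b) = -sqrt(C1 + b^2)
 u(b) = sqrt(C1 + b^2)


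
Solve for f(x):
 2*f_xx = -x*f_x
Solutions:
 f(x) = C1 + C2*erf(x/2)


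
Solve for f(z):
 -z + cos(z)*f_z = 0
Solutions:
 f(z) = C1 + Integral(z/cos(z), z)


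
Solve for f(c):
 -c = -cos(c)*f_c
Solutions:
 f(c) = C1 + Integral(c/cos(c), c)


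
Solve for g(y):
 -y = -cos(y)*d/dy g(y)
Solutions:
 g(y) = C1 + Integral(y/cos(y), y)


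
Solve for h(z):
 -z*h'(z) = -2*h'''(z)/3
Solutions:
 h(z) = C1 + Integral(C2*airyai(2^(2/3)*3^(1/3)*z/2) + C3*airybi(2^(2/3)*3^(1/3)*z/2), z)


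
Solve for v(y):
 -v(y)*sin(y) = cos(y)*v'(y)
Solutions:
 v(y) = C1*cos(y)


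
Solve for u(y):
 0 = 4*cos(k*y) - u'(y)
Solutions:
 u(y) = C1 + 4*sin(k*y)/k


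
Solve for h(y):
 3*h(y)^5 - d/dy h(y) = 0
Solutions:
 h(y) = -(-1/(C1 + 12*y))^(1/4)
 h(y) = (-1/(C1 + 12*y))^(1/4)
 h(y) = -I*(-1/(C1 + 12*y))^(1/4)
 h(y) = I*(-1/(C1 + 12*y))^(1/4)


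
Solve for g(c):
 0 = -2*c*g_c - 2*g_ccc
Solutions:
 g(c) = C1 + Integral(C2*airyai(-c) + C3*airybi(-c), c)


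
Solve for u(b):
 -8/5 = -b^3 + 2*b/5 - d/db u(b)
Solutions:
 u(b) = C1 - b^4/4 + b^2/5 + 8*b/5


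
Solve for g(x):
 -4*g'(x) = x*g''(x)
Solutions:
 g(x) = C1 + C2/x^3


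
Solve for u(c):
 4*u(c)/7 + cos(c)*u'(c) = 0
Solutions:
 u(c) = C1*(sin(c) - 1)^(2/7)/(sin(c) + 1)^(2/7)


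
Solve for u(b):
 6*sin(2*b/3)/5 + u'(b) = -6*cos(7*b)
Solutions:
 u(b) = C1 - 6*sin(7*b)/7 + 9*cos(2*b/3)/5


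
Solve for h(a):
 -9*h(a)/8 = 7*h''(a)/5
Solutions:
 h(a) = C1*sin(3*sqrt(70)*a/28) + C2*cos(3*sqrt(70)*a/28)


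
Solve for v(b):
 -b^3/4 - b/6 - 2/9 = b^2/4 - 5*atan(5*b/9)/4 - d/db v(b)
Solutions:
 v(b) = C1 + b^4/16 + b^3/12 + b^2/12 - 5*b*atan(5*b/9)/4 + 2*b/9 + 9*log(25*b^2 + 81)/8


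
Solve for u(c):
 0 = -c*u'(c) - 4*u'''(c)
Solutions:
 u(c) = C1 + Integral(C2*airyai(-2^(1/3)*c/2) + C3*airybi(-2^(1/3)*c/2), c)


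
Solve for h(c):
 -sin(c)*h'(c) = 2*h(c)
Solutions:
 h(c) = C1*(cos(c) + 1)/(cos(c) - 1)


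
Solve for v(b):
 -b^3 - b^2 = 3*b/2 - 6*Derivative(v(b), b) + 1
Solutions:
 v(b) = C1 + b^4/24 + b^3/18 + b^2/8 + b/6


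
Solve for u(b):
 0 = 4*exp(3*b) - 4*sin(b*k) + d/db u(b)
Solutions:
 u(b) = C1 - 4*exp(3*b)/3 - 4*cos(b*k)/k


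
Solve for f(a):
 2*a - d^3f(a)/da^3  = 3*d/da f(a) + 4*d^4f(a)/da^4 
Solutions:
 f(a) = C1 + C4*exp(-a) + a^2/3 + (C2*sin(sqrt(39)*a/8) + C3*cos(sqrt(39)*a/8))*exp(3*a/8)


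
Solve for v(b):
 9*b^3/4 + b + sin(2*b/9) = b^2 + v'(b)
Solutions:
 v(b) = C1 + 9*b^4/16 - b^3/3 + b^2/2 - 9*cos(2*b/9)/2


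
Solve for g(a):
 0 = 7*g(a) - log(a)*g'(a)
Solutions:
 g(a) = C1*exp(7*li(a))


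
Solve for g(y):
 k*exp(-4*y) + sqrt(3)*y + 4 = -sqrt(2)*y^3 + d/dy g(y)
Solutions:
 g(y) = C1 - k*exp(-4*y)/4 + sqrt(2)*y^4/4 + sqrt(3)*y^2/2 + 4*y


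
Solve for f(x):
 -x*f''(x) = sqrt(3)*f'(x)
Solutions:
 f(x) = C1 + C2*x^(1 - sqrt(3))


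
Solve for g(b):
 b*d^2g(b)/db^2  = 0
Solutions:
 g(b) = C1 + C2*b


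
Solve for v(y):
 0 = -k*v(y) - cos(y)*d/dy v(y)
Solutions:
 v(y) = C1*exp(k*(log(sin(y) - 1) - log(sin(y) + 1))/2)


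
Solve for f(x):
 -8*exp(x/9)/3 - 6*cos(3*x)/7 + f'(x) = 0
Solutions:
 f(x) = C1 + 24*exp(x/9) + 2*sin(3*x)/7


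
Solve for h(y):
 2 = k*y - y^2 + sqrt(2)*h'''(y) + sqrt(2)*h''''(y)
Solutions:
 h(y) = C1 + C2*y + C3*y^2 + C4*exp(-y) + sqrt(2)*y^5/120 + sqrt(2)*y^4*(-k - 2)/48 + sqrt(2)*y^3*(k + 4)/12


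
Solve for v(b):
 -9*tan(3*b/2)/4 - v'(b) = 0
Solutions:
 v(b) = C1 + 3*log(cos(3*b/2))/2


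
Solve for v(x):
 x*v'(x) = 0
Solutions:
 v(x) = C1


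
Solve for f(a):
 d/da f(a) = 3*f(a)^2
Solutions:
 f(a) = -1/(C1 + 3*a)


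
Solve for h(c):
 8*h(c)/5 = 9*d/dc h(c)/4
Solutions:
 h(c) = C1*exp(32*c/45)


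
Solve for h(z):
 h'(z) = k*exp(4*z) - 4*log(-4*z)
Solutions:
 h(z) = C1 + k*exp(4*z)/4 - 4*z*log(-z) + 4*z*(1 - 2*log(2))


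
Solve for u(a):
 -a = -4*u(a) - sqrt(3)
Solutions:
 u(a) = a/4 - sqrt(3)/4


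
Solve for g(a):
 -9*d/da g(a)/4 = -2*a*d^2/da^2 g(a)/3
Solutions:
 g(a) = C1 + C2*a^(35/8)


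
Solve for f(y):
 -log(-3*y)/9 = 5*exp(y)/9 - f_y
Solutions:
 f(y) = C1 + y*log(-y)/9 + y*(-1 + log(3))/9 + 5*exp(y)/9


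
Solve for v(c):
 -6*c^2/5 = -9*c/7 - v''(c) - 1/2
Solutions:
 v(c) = C1 + C2*c + c^4/10 - 3*c^3/14 - c^2/4


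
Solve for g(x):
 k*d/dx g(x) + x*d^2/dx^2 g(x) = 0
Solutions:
 g(x) = C1 + x^(1 - re(k))*(C2*sin(log(x)*Abs(im(k))) + C3*cos(log(x)*im(k)))


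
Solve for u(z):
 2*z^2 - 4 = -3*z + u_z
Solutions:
 u(z) = C1 + 2*z^3/3 + 3*z^2/2 - 4*z


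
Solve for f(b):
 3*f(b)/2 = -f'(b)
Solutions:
 f(b) = C1*exp(-3*b/2)


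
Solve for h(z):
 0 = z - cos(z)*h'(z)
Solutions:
 h(z) = C1 + Integral(z/cos(z), z)


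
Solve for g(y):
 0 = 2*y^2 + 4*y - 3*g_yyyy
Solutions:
 g(y) = C1 + C2*y + C3*y^2 + C4*y^3 + y^6/540 + y^5/90


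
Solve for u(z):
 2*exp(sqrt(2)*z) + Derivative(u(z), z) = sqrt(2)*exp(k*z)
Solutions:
 u(z) = C1 - sqrt(2)*exp(sqrt(2)*z) + sqrt(2)*exp(k*z)/k


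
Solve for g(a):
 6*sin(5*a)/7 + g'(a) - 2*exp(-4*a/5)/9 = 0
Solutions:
 g(a) = C1 + 6*cos(5*a)/35 - 5*exp(-4*a/5)/18


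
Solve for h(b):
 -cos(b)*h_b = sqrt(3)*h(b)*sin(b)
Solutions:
 h(b) = C1*cos(b)^(sqrt(3))


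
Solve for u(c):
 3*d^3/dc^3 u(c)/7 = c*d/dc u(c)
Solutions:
 u(c) = C1 + Integral(C2*airyai(3^(2/3)*7^(1/3)*c/3) + C3*airybi(3^(2/3)*7^(1/3)*c/3), c)


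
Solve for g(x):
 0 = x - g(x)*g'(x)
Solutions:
 g(x) = -sqrt(C1 + x^2)
 g(x) = sqrt(C1 + x^2)


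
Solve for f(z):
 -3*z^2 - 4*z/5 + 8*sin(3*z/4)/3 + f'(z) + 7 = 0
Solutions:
 f(z) = C1 + z^3 + 2*z^2/5 - 7*z + 32*cos(3*z/4)/9


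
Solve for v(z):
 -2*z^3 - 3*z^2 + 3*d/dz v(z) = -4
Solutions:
 v(z) = C1 + z^4/6 + z^3/3 - 4*z/3


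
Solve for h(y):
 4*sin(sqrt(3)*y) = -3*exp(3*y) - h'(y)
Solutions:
 h(y) = C1 - exp(3*y) + 4*sqrt(3)*cos(sqrt(3)*y)/3


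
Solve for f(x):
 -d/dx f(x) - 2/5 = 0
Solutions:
 f(x) = C1 - 2*x/5


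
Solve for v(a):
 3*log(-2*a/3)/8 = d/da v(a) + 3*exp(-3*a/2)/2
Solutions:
 v(a) = C1 + 3*a*log(-a)/8 + 3*a*(-log(3) - 1 + log(2))/8 + exp(-3*a/2)


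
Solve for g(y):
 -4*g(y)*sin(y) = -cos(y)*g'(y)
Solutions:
 g(y) = C1/cos(y)^4


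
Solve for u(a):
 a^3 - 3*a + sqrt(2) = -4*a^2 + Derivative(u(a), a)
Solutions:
 u(a) = C1 + a^4/4 + 4*a^3/3 - 3*a^2/2 + sqrt(2)*a


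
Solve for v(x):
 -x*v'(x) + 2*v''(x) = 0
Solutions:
 v(x) = C1 + C2*erfi(x/2)


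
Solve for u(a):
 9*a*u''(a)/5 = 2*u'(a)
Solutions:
 u(a) = C1 + C2*a^(19/9)


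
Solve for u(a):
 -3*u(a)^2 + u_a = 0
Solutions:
 u(a) = -1/(C1 + 3*a)


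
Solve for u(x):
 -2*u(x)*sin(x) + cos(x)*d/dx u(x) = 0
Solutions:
 u(x) = C1/cos(x)^2


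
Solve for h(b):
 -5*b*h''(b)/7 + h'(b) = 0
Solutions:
 h(b) = C1 + C2*b^(12/5)


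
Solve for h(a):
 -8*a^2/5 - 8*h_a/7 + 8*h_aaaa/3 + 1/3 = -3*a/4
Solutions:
 h(a) = C1 + C4*exp(3^(1/3)*7^(2/3)*a/7) - 7*a^3/15 + 21*a^2/64 + 7*a/24 + (C2*sin(3^(5/6)*7^(2/3)*a/14) + C3*cos(3^(5/6)*7^(2/3)*a/14))*exp(-3^(1/3)*7^(2/3)*a/14)


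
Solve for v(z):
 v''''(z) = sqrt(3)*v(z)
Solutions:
 v(z) = C1*exp(-3^(1/8)*z) + C2*exp(3^(1/8)*z) + C3*sin(3^(1/8)*z) + C4*cos(3^(1/8)*z)


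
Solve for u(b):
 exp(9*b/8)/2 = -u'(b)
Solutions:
 u(b) = C1 - 4*exp(9*b/8)/9


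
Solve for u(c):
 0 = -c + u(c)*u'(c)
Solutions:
 u(c) = -sqrt(C1 + c^2)
 u(c) = sqrt(C1 + c^2)


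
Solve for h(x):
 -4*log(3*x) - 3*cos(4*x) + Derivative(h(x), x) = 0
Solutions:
 h(x) = C1 + 4*x*log(x) - 4*x + 4*x*log(3) + 3*sin(4*x)/4


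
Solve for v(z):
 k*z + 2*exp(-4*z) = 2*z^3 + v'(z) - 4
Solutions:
 v(z) = C1 + k*z^2/2 - z^4/2 + 4*z - exp(-4*z)/2


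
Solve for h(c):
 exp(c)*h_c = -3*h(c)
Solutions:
 h(c) = C1*exp(3*exp(-c))


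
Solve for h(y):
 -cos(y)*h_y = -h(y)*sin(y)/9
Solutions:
 h(y) = C1/cos(y)^(1/9)


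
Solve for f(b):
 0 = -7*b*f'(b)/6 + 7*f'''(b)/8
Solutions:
 f(b) = C1 + Integral(C2*airyai(6^(2/3)*b/3) + C3*airybi(6^(2/3)*b/3), b)


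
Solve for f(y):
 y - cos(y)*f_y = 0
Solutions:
 f(y) = C1 + Integral(y/cos(y), y)


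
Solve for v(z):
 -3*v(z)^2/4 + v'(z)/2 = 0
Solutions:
 v(z) = -2/(C1 + 3*z)


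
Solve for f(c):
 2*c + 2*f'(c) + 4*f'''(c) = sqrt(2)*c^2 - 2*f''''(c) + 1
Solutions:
 f(c) = C1 + C2*exp(c*(-8 + 8*2^(1/3)/(3*sqrt(177) + 43)^(1/3) + 2^(2/3)*(3*sqrt(177) + 43)^(1/3))/12)*sin(2^(1/3)*sqrt(3)*c*(-2^(1/3)*(3*sqrt(177) + 43)^(1/3) + 8/(3*sqrt(177) + 43)^(1/3))/12) + C3*exp(c*(-8 + 8*2^(1/3)/(3*sqrt(177) + 43)^(1/3) + 2^(2/3)*(3*sqrt(177) + 43)^(1/3))/12)*cos(2^(1/3)*sqrt(3)*c*(-2^(1/3)*(3*sqrt(177) + 43)^(1/3) + 8/(3*sqrt(177) + 43)^(1/3))/12) + C4*exp(-c*(8*2^(1/3)/(3*sqrt(177) + 43)^(1/3) + 4 + 2^(2/3)*(3*sqrt(177) + 43)^(1/3))/6) + sqrt(2)*c^3/6 - c^2/2 - 2*sqrt(2)*c + c/2


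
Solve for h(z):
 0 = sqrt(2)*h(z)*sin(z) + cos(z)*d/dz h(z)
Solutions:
 h(z) = C1*cos(z)^(sqrt(2))


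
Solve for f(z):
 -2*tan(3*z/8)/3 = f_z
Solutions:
 f(z) = C1 + 16*log(cos(3*z/8))/9


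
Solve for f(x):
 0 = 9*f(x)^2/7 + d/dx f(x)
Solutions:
 f(x) = 7/(C1 + 9*x)


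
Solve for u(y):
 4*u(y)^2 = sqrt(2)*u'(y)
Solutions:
 u(y) = -1/(C1 + 2*sqrt(2)*y)


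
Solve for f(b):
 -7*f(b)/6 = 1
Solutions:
 f(b) = -6/7


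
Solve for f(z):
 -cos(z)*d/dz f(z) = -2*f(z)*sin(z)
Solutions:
 f(z) = C1/cos(z)^2


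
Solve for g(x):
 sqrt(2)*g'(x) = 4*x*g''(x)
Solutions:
 g(x) = C1 + C2*x^(sqrt(2)/4 + 1)


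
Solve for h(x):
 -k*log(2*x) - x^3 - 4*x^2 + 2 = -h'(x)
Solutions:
 h(x) = C1 + k*x*log(x) - k*x + k*x*log(2) + x^4/4 + 4*x^3/3 - 2*x


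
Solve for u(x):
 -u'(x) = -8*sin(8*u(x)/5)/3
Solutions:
 -8*x/3 + 5*log(cos(8*u(x)/5) - 1)/16 - 5*log(cos(8*u(x)/5) + 1)/16 = C1


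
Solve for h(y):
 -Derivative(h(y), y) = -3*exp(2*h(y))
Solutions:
 h(y) = log(-sqrt(-1/(C1 + 3*y))) - log(2)/2
 h(y) = log(-1/(C1 + 3*y))/2 - log(2)/2


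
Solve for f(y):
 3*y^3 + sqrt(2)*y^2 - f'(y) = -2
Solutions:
 f(y) = C1 + 3*y^4/4 + sqrt(2)*y^3/3 + 2*y


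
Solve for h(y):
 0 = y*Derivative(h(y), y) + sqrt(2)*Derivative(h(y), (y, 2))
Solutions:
 h(y) = C1 + C2*erf(2^(1/4)*y/2)


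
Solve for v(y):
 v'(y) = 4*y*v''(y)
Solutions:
 v(y) = C1 + C2*y^(5/4)


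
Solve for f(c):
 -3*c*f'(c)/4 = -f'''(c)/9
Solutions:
 f(c) = C1 + Integral(C2*airyai(3*2^(1/3)*c/2) + C3*airybi(3*2^(1/3)*c/2), c)


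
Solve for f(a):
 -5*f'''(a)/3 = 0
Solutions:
 f(a) = C1 + C2*a + C3*a^2


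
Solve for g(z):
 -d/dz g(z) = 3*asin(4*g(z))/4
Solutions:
 Integral(1/asin(4*_y), (_y, g(z))) = C1 - 3*z/4


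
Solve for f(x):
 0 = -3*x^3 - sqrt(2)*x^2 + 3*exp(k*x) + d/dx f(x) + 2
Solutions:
 f(x) = C1 + 3*x^4/4 + sqrt(2)*x^3/3 - 2*x - 3*exp(k*x)/k


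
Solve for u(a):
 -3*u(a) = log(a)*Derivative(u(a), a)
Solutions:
 u(a) = C1*exp(-3*li(a))


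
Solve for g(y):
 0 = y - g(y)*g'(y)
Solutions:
 g(y) = -sqrt(C1 + y^2)
 g(y) = sqrt(C1 + y^2)


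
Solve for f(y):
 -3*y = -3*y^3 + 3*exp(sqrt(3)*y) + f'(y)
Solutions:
 f(y) = C1 + 3*y^4/4 - 3*y^2/2 - sqrt(3)*exp(sqrt(3)*y)


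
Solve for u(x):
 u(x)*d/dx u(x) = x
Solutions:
 u(x) = -sqrt(C1 + x^2)
 u(x) = sqrt(C1 + x^2)


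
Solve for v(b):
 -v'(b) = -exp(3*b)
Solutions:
 v(b) = C1 + exp(3*b)/3


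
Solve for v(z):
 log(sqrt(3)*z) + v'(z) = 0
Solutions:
 v(z) = C1 - z*log(z) - z*log(3)/2 + z


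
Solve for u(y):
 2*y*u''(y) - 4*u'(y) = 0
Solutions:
 u(y) = C1 + C2*y^3


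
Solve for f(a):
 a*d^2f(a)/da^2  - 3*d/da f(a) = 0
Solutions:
 f(a) = C1 + C2*a^4


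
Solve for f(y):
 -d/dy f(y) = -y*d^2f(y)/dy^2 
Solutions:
 f(y) = C1 + C2*y^2


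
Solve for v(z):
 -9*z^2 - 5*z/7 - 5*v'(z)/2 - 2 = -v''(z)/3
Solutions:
 v(z) = C1 + C2*exp(15*z/2) - 6*z^3/5 - 109*z^2/175 - 2536*z/2625


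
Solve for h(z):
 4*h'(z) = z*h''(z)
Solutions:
 h(z) = C1 + C2*z^5


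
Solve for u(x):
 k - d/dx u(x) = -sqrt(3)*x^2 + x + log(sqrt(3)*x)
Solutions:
 u(x) = C1 + k*x + sqrt(3)*x^3/3 - x^2/2 - x*log(x) - x*log(3)/2 + x


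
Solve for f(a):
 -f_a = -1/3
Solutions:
 f(a) = C1 + a/3


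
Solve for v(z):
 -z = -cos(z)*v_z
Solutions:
 v(z) = C1 + Integral(z/cos(z), z)


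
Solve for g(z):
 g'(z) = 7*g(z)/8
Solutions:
 g(z) = C1*exp(7*z/8)


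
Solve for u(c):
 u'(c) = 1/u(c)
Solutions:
 u(c) = -sqrt(C1 + 2*c)
 u(c) = sqrt(C1 + 2*c)


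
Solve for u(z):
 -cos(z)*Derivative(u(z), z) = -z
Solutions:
 u(z) = C1 + Integral(z/cos(z), z)


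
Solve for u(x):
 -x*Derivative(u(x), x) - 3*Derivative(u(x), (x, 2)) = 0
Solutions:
 u(x) = C1 + C2*erf(sqrt(6)*x/6)


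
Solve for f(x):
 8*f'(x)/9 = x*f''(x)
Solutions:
 f(x) = C1 + C2*x^(17/9)


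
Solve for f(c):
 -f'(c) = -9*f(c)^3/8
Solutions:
 f(c) = -2*sqrt(-1/(C1 + 9*c))
 f(c) = 2*sqrt(-1/(C1 + 9*c))


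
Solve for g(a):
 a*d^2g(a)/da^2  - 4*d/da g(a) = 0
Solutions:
 g(a) = C1 + C2*a^5


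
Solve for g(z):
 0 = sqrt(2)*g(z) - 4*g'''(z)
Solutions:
 g(z) = C3*exp(sqrt(2)*z/2) + (C1*sin(sqrt(6)*z/4) + C2*cos(sqrt(6)*z/4))*exp(-sqrt(2)*z/4)


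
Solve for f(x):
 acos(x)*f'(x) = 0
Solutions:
 f(x) = C1


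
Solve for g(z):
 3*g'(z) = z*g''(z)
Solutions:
 g(z) = C1 + C2*z^4


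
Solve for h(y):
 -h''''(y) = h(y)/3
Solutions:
 h(y) = (C1*sin(sqrt(2)*3^(3/4)*y/6) + C2*cos(sqrt(2)*3^(3/4)*y/6))*exp(-sqrt(2)*3^(3/4)*y/6) + (C3*sin(sqrt(2)*3^(3/4)*y/6) + C4*cos(sqrt(2)*3^(3/4)*y/6))*exp(sqrt(2)*3^(3/4)*y/6)


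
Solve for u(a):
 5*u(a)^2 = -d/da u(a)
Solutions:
 u(a) = 1/(C1 + 5*a)


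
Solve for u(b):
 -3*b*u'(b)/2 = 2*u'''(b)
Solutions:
 u(b) = C1 + Integral(C2*airyai(-6^(1/3)*b/2) + C3*airybi(-6^(1/3)*b/2), b)


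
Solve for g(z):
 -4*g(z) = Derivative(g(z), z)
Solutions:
 g(z) = C1*exp(-4*z)


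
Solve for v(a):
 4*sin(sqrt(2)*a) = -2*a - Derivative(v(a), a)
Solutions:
 v(a) = C1 - a^2 + 2*sqrt(2)*cos(sqrt(2)*a)


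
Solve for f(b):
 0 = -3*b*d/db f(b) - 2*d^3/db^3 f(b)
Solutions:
 f(b) = C1 + Integral(C2*airyai(-2^(2/3)*3^(1/3)*b/2) + C3*airybi(-2^(2/3)*3^(1/3)*b/2), b)


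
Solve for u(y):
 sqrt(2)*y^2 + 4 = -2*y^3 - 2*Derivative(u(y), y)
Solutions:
 u(y) = C1 - y^4/4 - sqrt(2)*y^3/6 - 2*y


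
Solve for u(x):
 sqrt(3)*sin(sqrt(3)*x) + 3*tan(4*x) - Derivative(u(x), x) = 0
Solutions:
 u(x) = C1 - 3*log(cos(4*x))/4 - cos(sqrt(3)*x)


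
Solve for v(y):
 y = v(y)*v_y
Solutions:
 v(y) = -sqrt(C1 + y^2)
 v(y) = sqrt(C1 + y^2)


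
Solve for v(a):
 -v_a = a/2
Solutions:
 v(a) = C1 - a^2/4


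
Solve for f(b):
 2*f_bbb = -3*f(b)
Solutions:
 f(b) = C3*exp(-2^(2/3)*3^(1/3)*b/2) + (C1*sin(2^(2/3)*3^(5/6)*b/4) + C2*cos(2^(2/3)*3^(5/6)*b/4))*exp(2^(2/3)*3^(1/3)*b/4)


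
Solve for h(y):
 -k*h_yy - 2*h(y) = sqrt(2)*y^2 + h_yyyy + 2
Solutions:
 h(y) = C1*exp(-sqrt(2)*y*sqrt(-k - sqrt(k^2 - 8))/2) + C2*exp(sqrt(2)*y*sqrt(-k - sqrt(k^2 - 8))/2) + C3*exp(-sqrt(2)*y*sqrt(-k + sqrt(k^2 - 8))/2) + C4*exp(sqrt(2)*y*sqrt(-k + sqrt(k^2 - 8))/2) + sqrt(2)*k/2 - sqrt(2)*y^2/2 - 1


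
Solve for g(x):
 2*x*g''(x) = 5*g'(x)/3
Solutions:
 g(x) = C1 + C2*x^(11/6)


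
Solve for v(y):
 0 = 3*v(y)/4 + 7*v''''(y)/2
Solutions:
 v(y) = (C1*sin(6^(1/4)*7^(3/4)*y/14) + C2*cos(6^(1/4)*7^(3/4)*y/14))*exp(-6^(1/4)*7^(3/4)*y/14) + (C3*sin(6^(1/4)*7^(3/4)*y/14) + C4*cos(6^(1/4)*7^(3/4)*y/14))*exp(6^(1/4)*7^(3/4)*y/14)


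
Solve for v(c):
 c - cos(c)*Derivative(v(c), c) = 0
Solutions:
 v(c) = C1 + Integral(c/cos(c), c)


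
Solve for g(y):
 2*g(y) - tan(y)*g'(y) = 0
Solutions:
 g(y) = C1*sin(y)^2


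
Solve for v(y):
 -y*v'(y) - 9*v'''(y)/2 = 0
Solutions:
 v(y) = C1 + Integral(C2*airyai(-6^(1/3)*y/3) + C3*airybi(-6^(1/3)*y/3), y)


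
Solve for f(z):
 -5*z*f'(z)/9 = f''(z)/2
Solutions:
 f(z) = C1 + C2*erf(sqrt(5)*z/3)


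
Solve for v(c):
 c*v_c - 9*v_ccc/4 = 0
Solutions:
 v(c) = C1 + Integral(C2*airyai(2^(2/3)*3^(1/3)*c/3) + C3*airybi(2^(2/3)*3^(1/3)*c/3), c)


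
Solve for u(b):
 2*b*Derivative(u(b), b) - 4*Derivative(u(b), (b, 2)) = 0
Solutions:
 u(b) = C1 + C2*erfi(b/2)


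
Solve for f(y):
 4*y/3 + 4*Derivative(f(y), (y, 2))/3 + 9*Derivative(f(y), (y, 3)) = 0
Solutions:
 f(y) = C1 + C2*y + C3*exp(-4*y/27) - y^3/6 + 27*y^2/8


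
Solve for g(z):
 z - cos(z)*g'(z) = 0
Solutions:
 g(z) = C1 + Integral(z/cos(z), z)


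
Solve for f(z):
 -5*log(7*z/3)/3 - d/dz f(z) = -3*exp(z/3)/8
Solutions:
 f(z) = C1 - 5*z*log(z)/3 + 5*z*(-log(7) + 1 + log(3))/3 + 9*exp(z/3)/8


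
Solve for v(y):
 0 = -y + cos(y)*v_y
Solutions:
 v(y) = C1 + Integral(y/cos(y), y)


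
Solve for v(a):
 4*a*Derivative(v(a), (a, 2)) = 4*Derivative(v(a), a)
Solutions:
 v(a) = C1 + C2*a^2


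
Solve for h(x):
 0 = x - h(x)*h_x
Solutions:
 h(x) = -sqrt(C1 + x^2)
 h(x) = sqrt(C1 + x^2)


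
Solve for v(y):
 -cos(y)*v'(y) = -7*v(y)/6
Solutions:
 v(y) = C1*(sin(y) + 1)^(7/12)/(sin(y) - 1)^(7/12)


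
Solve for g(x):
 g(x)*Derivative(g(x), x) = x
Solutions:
 g(x) = -sqrt(C1 + x^2)
 g(x) = sqrt(C1 + x^2)


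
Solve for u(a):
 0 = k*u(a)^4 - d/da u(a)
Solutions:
 u(a) = (-1/(C1 + 3*a*k))^(1/3)
 u(a) = (-1/(C1 + a*k))^(1/3)*(-3^(2/3) - 3*3^(1/6)*I)/6
 u(a) = (-1/(C1 + a*k))^(1/3)*(-3^(2/3) + 3*3^(1/6)*I)/6


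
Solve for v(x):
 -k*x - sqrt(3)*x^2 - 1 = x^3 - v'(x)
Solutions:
 v(x) = C1 + k*x^2/2 + x^4/4 + sqrt(3)*x^3/3 + x


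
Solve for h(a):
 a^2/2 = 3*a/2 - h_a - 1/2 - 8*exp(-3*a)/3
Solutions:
 h(a) = C1 - a^3/6 + 3*a^2/4 - a/2 + 8*exp(-3*a)/9


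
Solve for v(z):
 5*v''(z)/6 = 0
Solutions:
 v(z) = C1 + C2*z


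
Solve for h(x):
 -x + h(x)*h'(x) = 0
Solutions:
 h(x) = -sqrt(C1 + x^2)
 h(x) = sqrt(C1 + x^2)


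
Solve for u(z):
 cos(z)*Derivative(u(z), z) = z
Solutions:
 u(z) = C1 + Integral(z/cos(z), z)


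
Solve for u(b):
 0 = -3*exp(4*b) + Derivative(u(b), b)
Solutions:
 u(b) = C1 + 3*exp(4*b)/4


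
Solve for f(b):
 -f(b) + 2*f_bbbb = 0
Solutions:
 f(b) = C1*exp(-2^(3/4)*b/2) + C2*exp(2^(3/4)*b/2) + C3*sin(2^(3/4)*b/2) + C4*cos(2^(3/4)*b/2)


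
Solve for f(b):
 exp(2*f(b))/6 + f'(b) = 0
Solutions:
 f(b) = log(-1/(C1 - b))/2 + log(3)/2
 f(b) = log(-sqrt(1/(C1 + b))) + log(3)/2


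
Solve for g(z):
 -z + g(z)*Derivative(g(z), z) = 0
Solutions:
 g(z) = -sqrt(C1 + z^2)
 g(z) = sqrt(C1 + z^2)


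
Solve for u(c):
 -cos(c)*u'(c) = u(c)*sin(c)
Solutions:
 u(c) = C1*cos(c)


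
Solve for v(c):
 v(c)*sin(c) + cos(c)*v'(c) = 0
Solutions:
 v(c) = C1*cos(c)


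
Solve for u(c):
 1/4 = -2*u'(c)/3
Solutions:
 u(c) = C1 - 3*c/8


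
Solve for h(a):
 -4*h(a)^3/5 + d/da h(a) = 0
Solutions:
 h(a) = -sqrt(10)*sqrt(-1/(C1 + 4*a))/2
 h(a) = sqrt(10)*sqrt(-1/(C1 + 4*a))/2


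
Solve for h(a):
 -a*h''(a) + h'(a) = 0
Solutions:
 h(a) = C1 + C2*a^2


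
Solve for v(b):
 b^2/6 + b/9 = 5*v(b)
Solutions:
 v(b) = b*(3*b + 2)/90


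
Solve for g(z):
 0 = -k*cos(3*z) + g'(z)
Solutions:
 g(z) = C1 + k*sin(3*z)/3


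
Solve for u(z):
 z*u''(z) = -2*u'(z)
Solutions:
 u(z) = C1 + C2/z


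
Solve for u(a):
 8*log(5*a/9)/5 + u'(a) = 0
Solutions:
 u(a) = C1 - 8*a*log(a)/5 - 8*a*log(5)/5 + 8*a/5 + 16*a*log(3)/5


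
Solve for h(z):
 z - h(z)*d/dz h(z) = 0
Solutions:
 h(z) = -sqrt(C1 + z^2)
 h(z) = sqrt(C1 + z^2)


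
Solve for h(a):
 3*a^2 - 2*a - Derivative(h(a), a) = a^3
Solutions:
 h(a) = C1 - a^4/4 + a^3 - a^2


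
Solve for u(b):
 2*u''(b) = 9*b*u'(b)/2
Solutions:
 u(b) = C1 + C2*erfi(3*sqrt(2)*b/4)


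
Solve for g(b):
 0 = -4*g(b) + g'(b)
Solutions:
 g(b) = C1*exp(4*b)


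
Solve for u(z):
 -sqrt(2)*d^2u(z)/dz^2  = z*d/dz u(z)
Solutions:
 u(z) = C1 + C2*erf(2^(1/4)*z/2)


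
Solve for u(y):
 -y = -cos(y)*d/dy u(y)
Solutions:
 u(y) = C1 + Integral(y/cos(y), y)


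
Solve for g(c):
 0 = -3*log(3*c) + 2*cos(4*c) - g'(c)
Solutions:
 g(c) = C1 - 3*c*log(c) - 3*c*log(3) + 3*c + sin(4*c)/2


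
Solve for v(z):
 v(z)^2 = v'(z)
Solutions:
 v(z) = -1/(C1 + z)


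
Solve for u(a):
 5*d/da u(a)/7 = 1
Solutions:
 u(a) = C1 + 7*a/5


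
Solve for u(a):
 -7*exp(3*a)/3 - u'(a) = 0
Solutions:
 u(a) = C1 - 7*exp(3*a)/9


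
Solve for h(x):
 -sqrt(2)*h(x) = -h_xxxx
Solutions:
 h(x) = C1*exp(-2^(1/8)*x) + C2*exp(2^(1/8)*x) + C3*sin(2^(1/8)*x) + C4*cos(2^(1/8)*x)


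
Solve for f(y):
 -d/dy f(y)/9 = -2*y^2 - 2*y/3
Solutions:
 f(y) = C1 + 6*y^3 + 3*y^2


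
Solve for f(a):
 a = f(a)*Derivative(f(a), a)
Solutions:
 f(a) = -sqrt(C1 + a^2)
 f(a) = sqrt(C1 + a^2)


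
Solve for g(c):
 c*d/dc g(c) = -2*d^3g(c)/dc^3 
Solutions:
 g(c) = C1 + Integral(C2*airyai(-2^(2/3)*c/2) + C3*airybi(-2^(2/3)*c/2), c)


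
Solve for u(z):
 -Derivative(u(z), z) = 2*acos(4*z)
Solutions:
 u(z) = C1 - 2*z*acos(4*z) + sqrt(1 - 16*z^2)/2


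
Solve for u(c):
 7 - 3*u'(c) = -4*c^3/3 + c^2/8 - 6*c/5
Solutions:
 u(c) = C1 + c^4/9 - c^3/72 + c^2/5 + 7*c/3


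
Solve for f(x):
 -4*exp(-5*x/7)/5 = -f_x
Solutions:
 f(x) = C1 - 28*exp(-5*x/7)/25


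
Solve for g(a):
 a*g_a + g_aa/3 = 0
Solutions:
 g(a) = C1 + C2*erf(sqrt(6)*a/2)


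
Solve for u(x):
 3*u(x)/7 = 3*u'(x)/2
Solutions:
 u(x) = C1*exp(2*x/7)


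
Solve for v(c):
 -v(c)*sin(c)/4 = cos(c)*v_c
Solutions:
 v(c) = C1*cos(c)^(1/4)


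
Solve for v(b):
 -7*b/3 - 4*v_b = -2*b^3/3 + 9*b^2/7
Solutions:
 v(b) = C1 + b^4/24 - 3*b^3/28 - 7*b^2/24


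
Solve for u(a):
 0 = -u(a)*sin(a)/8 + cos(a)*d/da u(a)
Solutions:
 u(a) = C1/cos(a)^(1/8)


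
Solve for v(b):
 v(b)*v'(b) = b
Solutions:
 v(b) = -sqrt(C1 + b^2)
 v(b) = sqrt(C1 + b^2)


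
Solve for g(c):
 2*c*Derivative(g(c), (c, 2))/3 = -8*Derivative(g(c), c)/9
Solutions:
 g(c) = C1 + C2/c^(1/3)


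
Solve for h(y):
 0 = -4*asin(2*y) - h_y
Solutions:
 h(y) = C1 - 4*y*asin(2*y) - 2*sqrt(1 - 4*y^2)


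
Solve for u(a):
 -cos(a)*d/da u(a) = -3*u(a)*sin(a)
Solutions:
 u(a) = C1/cos(a)^3


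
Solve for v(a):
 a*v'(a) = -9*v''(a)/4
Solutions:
 v(a) = C1 + C2*erf(sqrt(2)*a/3)


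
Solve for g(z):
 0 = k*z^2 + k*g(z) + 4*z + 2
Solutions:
 g(z) = (-k*z^2 - 4*z - 2)/k


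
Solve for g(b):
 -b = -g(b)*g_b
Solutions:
 g(b) = -sqrt(C1 + b^2)
 g(b) = sqrt(C1 + b^2)


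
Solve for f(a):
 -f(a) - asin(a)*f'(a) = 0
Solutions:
 f(a) = C1*exp(-Integral(1/asin(a), a))


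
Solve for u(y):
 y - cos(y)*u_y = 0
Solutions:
 u(y) = C1 + Integral(y/cos(y), y)


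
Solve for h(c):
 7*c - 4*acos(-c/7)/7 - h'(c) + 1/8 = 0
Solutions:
 h(c) = C1 + 7*c^2/2 - 4*c*acos(-c/7)/7 + c/8 - 4*sqrt(49 - c^2)/7


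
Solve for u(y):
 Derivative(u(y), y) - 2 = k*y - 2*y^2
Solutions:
 u(y) = C1 + k*y^2/2 - 2*y^3/3 + 2*y


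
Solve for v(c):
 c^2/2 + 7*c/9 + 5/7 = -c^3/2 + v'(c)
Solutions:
 v(c) = C1 + c^4/8 + c^3/6 + 7*c^2/18 + 5*c/7


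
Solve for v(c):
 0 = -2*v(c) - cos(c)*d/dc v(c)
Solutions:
 v(c) = C1*(sin(c) - 1)/(sin(c) + 1)


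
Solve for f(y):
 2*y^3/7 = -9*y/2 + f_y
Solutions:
 f(y) = C1 + y^4/14 + 9*y^2/4


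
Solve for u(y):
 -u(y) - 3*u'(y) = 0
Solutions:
 u(y) = C1*exp(-y/3)


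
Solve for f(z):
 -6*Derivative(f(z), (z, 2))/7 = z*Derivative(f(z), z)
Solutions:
 f(z) = C1 + C2*erf(sqrt(21)*z/6)


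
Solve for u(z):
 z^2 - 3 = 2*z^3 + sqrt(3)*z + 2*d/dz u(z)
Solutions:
 u(z) = C1 - z^4/4 + z^3/6 - sqrt(3)*z^2/4 - 3*z/2


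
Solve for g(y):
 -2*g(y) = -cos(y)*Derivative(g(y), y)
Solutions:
 g(y) = C1*(sin(y) + 1)/(sin(y) - 1)


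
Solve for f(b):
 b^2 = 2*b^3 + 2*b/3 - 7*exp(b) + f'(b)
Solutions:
 f(b) = C1 - b^4/2 + b^3/3 - b^2/3 + 7*exp(b)


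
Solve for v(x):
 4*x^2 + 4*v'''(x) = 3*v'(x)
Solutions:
 v(x) = C1 + C2*exp(-sqrt(3)*x/2) + C3*exp(sqrt(3)*x/2) + 4*x^3/9 + 32*x/9


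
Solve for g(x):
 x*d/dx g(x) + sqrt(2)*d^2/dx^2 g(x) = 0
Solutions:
 g(x) = C1 + C2*erf(2^(1/4)*x/2)


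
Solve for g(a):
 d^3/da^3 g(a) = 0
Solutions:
 g(a) = C1 + C2*a + C3*a^2


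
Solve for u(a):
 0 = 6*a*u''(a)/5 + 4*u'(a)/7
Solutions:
 u(a) = C1 + C2*a^(11/21)


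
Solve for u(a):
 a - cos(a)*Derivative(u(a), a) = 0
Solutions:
 u(a) = C1 + Integral(a/cos(a), a)


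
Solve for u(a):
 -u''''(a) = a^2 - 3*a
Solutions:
 u(a) = C1 + C2*a + C3*a^2 + C4*a^3 - a^6/360 + a^5/40


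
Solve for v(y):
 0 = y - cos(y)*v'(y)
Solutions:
 v(y) = C1 + Integral(y/cos(y), y)


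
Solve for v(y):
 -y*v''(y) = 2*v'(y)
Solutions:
 v(y) = C1 + C2/y


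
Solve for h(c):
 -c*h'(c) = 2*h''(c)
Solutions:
 h(c) = C1 + C2*erf(c/2)


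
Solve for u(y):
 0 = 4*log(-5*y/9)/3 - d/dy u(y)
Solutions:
 u(y) = C1 + 4*y*log(-y)/3 + 4*y*(-2*log(3) - 1 + log(5))/3


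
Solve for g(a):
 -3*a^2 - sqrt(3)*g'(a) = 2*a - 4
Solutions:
 g(a) = C1 - sqrt(3)*a^3/3 - sqrt(3)*a^2/3 + 4*sqrt(3)*a/3


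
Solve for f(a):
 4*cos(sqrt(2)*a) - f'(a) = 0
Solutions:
 f(a) = C1 + 2*sqrt(2)*sin(sqrt(2)*a)


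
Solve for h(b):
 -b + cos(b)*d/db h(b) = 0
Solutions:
 h(b) = C1 + Integral(b/cos(b), b)


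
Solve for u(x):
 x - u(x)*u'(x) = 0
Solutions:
 u(x) = -sqrt(C1 + x^2)
 u(x) = sqrt(C1 + x^2)


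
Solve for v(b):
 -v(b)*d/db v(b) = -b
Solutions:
 v(b) = -sqrt(C1 + b^2)
 v(b) = sqrt(C1 + b^2)


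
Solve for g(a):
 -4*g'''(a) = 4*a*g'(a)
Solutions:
 g(a) = C1 + Integral(C2*airyai(-a) + C3*airybi(-a), a)


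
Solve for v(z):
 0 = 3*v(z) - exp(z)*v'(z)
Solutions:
 v(z) = C1*exp(-3*exp(-z))


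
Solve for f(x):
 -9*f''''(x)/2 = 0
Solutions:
 f(x) = C1 + C2*x + C3*x^2 + C4*x^3


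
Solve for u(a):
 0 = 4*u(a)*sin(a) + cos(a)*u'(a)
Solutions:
 u(a) = C1*cos(a)^4


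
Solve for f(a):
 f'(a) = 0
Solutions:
 f(a) = C1
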